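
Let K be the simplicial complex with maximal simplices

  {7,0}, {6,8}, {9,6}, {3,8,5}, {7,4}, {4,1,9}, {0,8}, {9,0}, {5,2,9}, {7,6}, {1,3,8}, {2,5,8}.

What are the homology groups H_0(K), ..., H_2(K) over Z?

Fix the vertex order 0 < 1 < 2 < 3 < 4 < 5 < 6 < 7 < 8 < 9 and write every simplex with vertices in increasing order. Then dim K = 2 and the simplices of K are:

  0-simplices (10): [0], [1], [2], [3], [4], [5], [6], [7], [8], [9]
  1-simplices (19): [0,7], [0,8], [0,9], [1,3], [1,4], [1,8], [1,9], [2,5], [2,8], [2,9], [3,5], [3,8], [4,7], [4,9], [5,8], [5,9], [6,7], [6,8], [6,9]
  2-simplices (5): [1,3,8], [1,4,9], [2,5,8], [2,5,9], [3,5,8]

giving chain groups C_0 ≅ Z^10, C_1 ≅ Z^19, C_2 ≅ Z^5.

∂_1: C_1 → C_0 maps an edge to its endpoints' difference, ∂[p,q] = q − p.
This gives a 10×19 integer matrix of rank 9; reducing to Smith normal form yields diagonal entries (1,1,1,1,1,1,1,1,1).

The boundary map ∂_2: C_2 → C_1 acts by ∂[p,q,r] = [q,r] − [p,r] + [p,q]. For instance
  ∂[1,4,9] = [4,9] − [1,9] + [1,4],
  ∂[2,5,8] = [5,8] − [2,8] + [2,5].
As a 19×5 matrix over Z this has rank 5, with invariant factors (1,1,1,1,1).

Reading off H_k = ker ∂_k / im ∂_{k+1}:

  H_0: rank C_0 − rank ∂_1 = 10 − 9 = 1, and the invariant factors of ∂_1 are all 1, so H_0 ≅ Z.
  H_1: rank ker ∂_1 − rank ∂_2 = (19 − 9) − 5 = 5, and the invariant factors of ∂_2 are all 1, so H_1 ≅ Z^5.
  H_2: rank ker ∂_2 − rank ∂_3 = (5 − 5) − 0 = 0, and there is no ∂_3, so H_2 ≅ 0.

H_0 ≅ Z,  H_1 ≅ Z^5,  H_2 = 0.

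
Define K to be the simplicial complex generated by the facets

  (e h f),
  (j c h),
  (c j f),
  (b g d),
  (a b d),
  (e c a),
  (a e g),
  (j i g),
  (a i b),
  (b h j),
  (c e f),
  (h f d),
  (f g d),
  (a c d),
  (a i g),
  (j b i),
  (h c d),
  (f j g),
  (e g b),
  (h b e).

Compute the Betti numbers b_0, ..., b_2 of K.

b_0 = 1, b_1 = 1, b_2 = 0.

Take the total order a < b < c < d < e < f < g < h < i < j on the vertex set. Then K (dimension 2) consists of the simplices:

  0-simplices (10): a, b, c, d, e, f, g, h, i, j
  1-simplices (30): ab, ac, ad, ae, ag, ai, bd, be, bg, bh, bi, bj, cd, ce, cf, ch, cj, df, dg, dh, ef, eg, eh, fg, fh, fj, gi, gj, hj, ij
  2-simplices (20): abd, abi, acd, ace, aeg, agi, bdg, beg, beh, bhj, bij, cdh, cef, cfj, chj, dfg, dfh, efh, fgj, gij

Hence C_0 ≅ Z^10, C_1 ≅ Z^30, C_2 ≅ Z^20.

Boundary ∂_1: C_1 → C_0 sends each edge [p,q] (with p < q) to q − p.
As a 10×30 matrix over Z this has rank 9, with invariant factors (1,1,1,1,1,1,1,1,1).

The boundary map ∂_2: C_2 → C_1 acts by ∂[p,q,r] = [q,r] − [p,r] + [p,q]. For instance
  ∂aeg = eg − ag + ae,
  ∂cef = ef − cf + ce.
The resulting 30×20 matrix has rank 20, and its Smith normal form has invariant factors (1,1,1,1,1,1,1,1,1,1,1,1,1,1,1,1,1,1,1,2).

Computing H_k = (kernel of ∂_k) / (image of ∂_{k+1}):

  H_0: rank C_0 − rank ∂_1 = 10 − 9 = 1, and the invariant factors of ∂_1 are all 1, so H_0 = Z.
  H_1: rank ker ∂_1 − rank ∂_2 = (30 − 9) − 20 = 1, and ∂_2 has invariant factor 2 > 1, so H_1 = Z ⊕ Z/2.
  H_2: rank ker ∂_2 − rank ∂_3 = (20 − 20) − 0 = 0, and there is no ∂_3, so H_2 = 0.

Hence the Betti numbers are b_0 = 1, b_1 = 1, b_2 = 0.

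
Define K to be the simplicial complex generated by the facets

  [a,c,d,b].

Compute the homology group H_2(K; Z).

Order the vertices as a < b < c < d. Listing each simplex with vertices in this order, K has dimension 3 with simplices:

  0-simplices (4): a, b, c, d
  1-simplices (6): ab, ac, ad, bc, bd, cd
  2-simplices (4): abc, abd, acd, bcd
  3-simplices (1): abcd

giving chain groups C_0 ≅ Z^4, C_1 ≅ Z^6, C_2 ≅ Z^4, C_3 ≅ Z^1.

The boundary map ∂_1: C_1 → C_0 maps an edge to its endpoints' difference, ∂[p,q] = q − p.
As a 4×6 matrix over Z this has rank 3, with invariant factors (1,1,1).

∂_2: C_2 → C_1 sends each 2-simplex [p,q,r] to [q,r] − [p,r] + [p,q]. For instance
  ∂abd = bd − ad + ab,
  ∂bcd = cd − bd + bc.
This gives a 6×4 integer matrix of rank 3; reducing to Smith normal form yields diagonal entries (1,1,1).

Boundary ∂_3: C_3 → C_2 sends each 3-simplex σ to the alternating sum Σ_i (−1)^i (σ with its i-th vertex removed). For instance
  ∂abcd = bcd − acd + abd − abc.
The resulting 4×1 matrix has rank 1, and its Smith normal form has invariant factors (1).

Reading off H_k = ker ∂_k / im ∂_{k+1}:

  H_2: rank ker ∂_2 − rank ∂_3 = (4 − 3) − 1 = 0, and the invariant factors of ∂_3 are all 1, so H_2 = 0.

(K is a triangulation of the 3-simplex.)

H_2 = 0.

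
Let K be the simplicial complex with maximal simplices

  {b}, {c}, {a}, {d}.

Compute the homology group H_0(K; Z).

K has 4 vertices.
rank ∂_0 = 0, rank ∂_1 = 0 ⇒ b_0 = 4 − 0 − 0 = 4. So H_0 = Z^4.

H_0 ≅ Z^4.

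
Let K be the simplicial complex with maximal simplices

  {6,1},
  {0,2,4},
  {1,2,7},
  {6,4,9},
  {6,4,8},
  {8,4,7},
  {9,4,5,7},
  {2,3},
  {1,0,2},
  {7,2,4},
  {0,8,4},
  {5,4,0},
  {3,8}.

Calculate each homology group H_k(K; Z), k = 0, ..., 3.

Fix the vertex order 0 < 1 < 2 < 3 < 4 < 5 < 6 < 7 < 8 < 9 and write every simplex with vertices in increasing order. Then dim K = 3 and the simplices of K are:

  0-simplices (10): [0], [1], [2], [3], [4], [5], [6], [7], [8], [9]
  1-simplices (23): [0,1], [0,2], [0,4], [0,5], [0,8], [1,2], [1,6], [1,7], [2,3], [2,4], [2,7], [3,8], [4,5], [4,6], [4,7], [4,8], [4,9], [5,7], [5,9], [6,8], [6,9], [7,8], [7,9]
  2-simplices (13): [0,1,2], [0,2,4], [0,4,5], [0,4,8], [1,2,7], [2,4,7], [4,5,7], [4,5,9], [4,6,8], [4,6,9], [4,7,8], [4,7,9], [5,7,9]
  3-simplices (1): [4,5,7,9]

so the chain groups are C_0 ≅ Z^10, C_1 ≅ Z^23, C_2 ≅ Z^13, C_3 ≅ Z^1.

The boundary map ∂_1: C_1 → C_0 is given by ∂[p,q] = [q] − [p]. For instance
  ∂[1,6] = [6] − [1].
As a 10×23 matrix over Z this has rank 9, with invariant factors (1,1,1,1,1,1,1,1,1).

Boundary ∂_2: C_2 → C_1 maps a triangle to the signed sum of its edges. For instance
  ∂[4,5,9] = [5,9] − [4,9] + [4,5],
  ∂[0,2,4] = [2,4] − [0,4] + [0,2].
As a 23×13 matrix over Z this has rank 12, with invariant factors (1,1,1,1,1,1,1,1,1,1,1,1).

∂_3: C_3 → C_2 sends each 3-simplex σ to the alternating sum Σ_i (−1)^i (σ with its i-th vertex removed). For instance
  ∂[4,5,7,9] = [5,7,9] − [4,7,9] + [4,5,9] − [4,5,7].
The 13×1 boundary matrix has rank 1 and Smith normal form diag(1).

From H_k ≅ ker(∂_k) / im(∂_{k+1}) we obtain:

  H_0: rank C_0 − rank ∂_1 = 10 − 9 = 1, and the invariant factors of ∂_1 are all 1, so H_0 = Z.
  H_1: rank ker ∂_1 − rank ∂_2 = (23 − 9) − 12 = 2, and the invariant factors of ∂_2 are all 1, so H_1 = Z^2.
  H_2: rank ker ∂_2 − rank ∂_3 = (13 − 12) − 1 = 0, and the invariant factors of ∂_3 are all 1, so H_2 = 0.
  H_3: rank ker ∂_3 − rank ∂_4 = (1 − 1) − 0 = 0, and there is no ∂_4, so H_3 = 0.

H_0 = Z,  H_1 = Z^2,  H_2 = 0,  H_3 = 0.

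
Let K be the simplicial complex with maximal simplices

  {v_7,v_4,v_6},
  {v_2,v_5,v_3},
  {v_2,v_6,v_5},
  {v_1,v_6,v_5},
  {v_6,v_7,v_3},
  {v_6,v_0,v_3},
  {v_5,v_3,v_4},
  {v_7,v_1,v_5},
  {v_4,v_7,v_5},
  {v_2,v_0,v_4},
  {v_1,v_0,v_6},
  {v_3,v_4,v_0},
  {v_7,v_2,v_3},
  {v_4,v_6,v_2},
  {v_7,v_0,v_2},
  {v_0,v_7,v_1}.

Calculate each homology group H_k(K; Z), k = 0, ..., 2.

H_0 ≅ Z,  H_1 ≅ Z^2,  H_2 ≅ Z.

Take the total order v_0 < v_1 < v_2 < v_3 < v_4 < v_5 < v_6 < v_7 on the vertex set. Then K (dimension 2) consists of the simplices:

  0-simplices (8): [v_0], [v_1], [v_2], [v_3], [v_4], [v_5], [v_6], [v_7]
  1-simplices (24): (24 of them)
  2-simplices (16): (16 of them)

Hence C_0 ≅ Z^8, C_1 ≅ Z^24, C_2 ≅ Z^16.

The boundary map ∂_1: C_1 → C_0 is given by ∂[p,q] = [q] − [p].
As a 8×24 matrix over Z this has rank 7, with invariant factors (1,1,1,1,1,1,1).

The boundary map ∂_2: C_2 → C_1 sends each 2-simplex [p,q,r] to [q,r] − [p,r] + [p,q]. For instance
  ∂[v_0,v_2,v_4] = [v_2,v_4] − [v_0,v_4] + [v_0,v_2],
  ∂[v_1,v_5,v_7] = [v_5,v_7] − [v_1,v_7] + [v_1,v_5].
The resulting 24×16 matrix has rank 15, and its Smith normal form has invariant factors (1,1,1,1,1,1,1,1,1,1,1,1,1,1,1).

Now H_k = ker ∂_k / im ∂_{k+1}, so:

  H_0: rank C_0 − rank ∂_1 = 8 − 7 = 1, and the invariant factors of ∂_1 are all 1, so H_0 ≅ Z.
  H_1: rank ker ∂_1 − rank ∂_2 = (24 − 7) − 15 = 2, and the invariant factors of ∂_2 are all 1, so H_1 ≅ Z^2.
  H_2: rank ker ∂_2 − rank ∂_3 = (16 − 15) − 0 = 1, and there is no ∂_3, so H_2 ≅ Z.

As a check, the Euler characteristic is 8 − 24 + 16 = 0, which agrees with 1 − 2 + 1 = 0.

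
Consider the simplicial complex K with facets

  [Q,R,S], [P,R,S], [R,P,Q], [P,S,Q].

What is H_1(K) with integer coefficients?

Take the total order P < Q < R < S on the vertex set. Then K (dimension 2) consists of the simplices:

  0-simplices (4): P, Q, R, S
  1-simplices (6): PQ, PR, PS, QR, QS, RS
  2-simplices (4): PQR, PQS, PRS, QRS

so the chain groups are C_0 ≅ Z^4, C_1 ≅ Z^6, C_2 ≅ Z^4.

Boundary ∂_1: C_1 → C_0 is given by ∂[p,q] = [q] − [p].
As a 4×6 matrix over Z this has rank 3, with invariant factors (1,1,1).

∂_2: C_2 → C_1 maps a triangle to the signed sum of its edges. For instance
  ∂PQR = QR − PR + PQ,
  ∂PQS = QS − PS + PQ.
The resulting 6×4 matrix has rank 3, and its Smith normal form has invariant factors (1,1,1).

Computing H_k = (kernel of ∂_k) / (image of ∂_{k+1}):

  H_1: rank ker ∂_1 − rank ∂_2 = (6 − 3) − 3 = 0, and the invariant factors of ∂_2 are all 1, so H_1 = 0.

H_1 = 0.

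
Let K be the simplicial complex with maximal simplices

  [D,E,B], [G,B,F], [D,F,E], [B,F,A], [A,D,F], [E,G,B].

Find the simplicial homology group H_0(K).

H_0 = Z.

Take the total order A < B < D < E < F < G on the vertex set. Then K (dimension 2) consists of the simplices:

  0-simplices (6): A, B, D, E, F, G
  1-simplices (12): AB, AD, AF, BD, BE, BF, BG, DE, DF, EF, EG, FG
  2-simplices (6): ABF, ADF, BDE, BEG, BFG, DEF

Hence C_0 ≅ Z^6, C_1 ≅ Z^12, C_2 ≅ Z^6.

Boundary ∂_1: C_1 → C_0 is given by ∂[p,q] = [q] − [p]. For instance
  ∂FG = G − F.
The resulting 6×12 matrix has rank 5, and its Smith normal form has invariant factors (1,1,1,1,1).

The boundary map ∂_2: C_2 → C_1 acts by ∂[p,q,r] = [q,r] − [p,r] + [p,q]. For instance
  ∂BFG = FG − BG + BF,
  ∂ADF = DF − AF + AD.
The resulting 12×6 matrix has rank 6, and its Smith normal form has invariant factors (1,1,1,1,1,1).

Reading off H_k = ker ∂_k / im ∂_{k+1}:

  H_0: rank C_0 − rank ∂_1 = 6 − 5 = 1, and the invariant factors of ∂_1 are all 1, so H_0 = Z.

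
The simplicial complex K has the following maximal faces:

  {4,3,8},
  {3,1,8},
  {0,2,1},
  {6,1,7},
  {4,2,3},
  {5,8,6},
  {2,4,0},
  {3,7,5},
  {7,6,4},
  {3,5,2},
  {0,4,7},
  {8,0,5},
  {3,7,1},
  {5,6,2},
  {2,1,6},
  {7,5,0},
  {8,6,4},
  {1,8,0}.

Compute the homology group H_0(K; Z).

Fix the vertex order 0 < 1 < 2 < 3 < 4 < 5 < 6 < 7 < 8 and write every simplex with vertices in increasing order. Then dim K = 2 and the simplices of K are:

  0-simplices (9): [0], [1], [2], [3], [4], [5], [6], [7], [8]
  1-simplices (27): (27 of them)
  2-simplices (18): [0,1,2], [0,1,8], [0,2,4], [0,4,7], [0,5,7], [0,5,8], [1,2,6], [1,3,7], [1,3,8], [1,6,7], [2,3,4], [2,3,5], [2,5,6], [3,4,8], [3,5,7], [4,6,7], [4,6,8], [5,6,8]

so the chain groups are C_0 ≅ Z^9, C_1 ≅ Z^27, C_2 ≅ Z^18.

∂_1: C_1 → C_0 maps an edge to its endpoints' difference, ∂[p,q] = q − p. For instance
  ∂[0,2] = [2] − [0].
The resulting 9×27 matrix has rank 8, and its Smith normal form has invariant factors (1,1,1,1,1,1,1,1).

∂_2: C_2 → C_1 sends each 2-simplex [p,q,r] to [q,r] − [p,r] + [p,q]. For instance
  ∂[5,6,8] = [6,8] − [5,8] + [5,6],
  ∂[4,6,7] = [6,7] − [4,7] + [4,6].
The 27×18 boundary matrix has rank 17 and Smith normal form diag(1,1,1,1,1,1,1,1,1,1,1,1,1,1,1,1,1).

Computing H_k = (kernel of ∂_k) / (image of ∂_{k+1}):

  H_0: rank C_0 − rank ∂_1 = 9 − 8 = 1, and the invariant factors of ∂_1 are all 1, so H_0 ≅ Z.

H_0 = Z.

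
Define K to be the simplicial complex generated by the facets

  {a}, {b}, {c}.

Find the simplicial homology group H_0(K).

H_0 = Z^3.

Order the vertices as a < b < c. Listing each simplex with vertices in this order, K has dimension 0 with simplices:

  0-simplices (3): a, b, c

Hence C_0 ≅ Z^3.

Computing H_k = (kernel of ∂_k) / (image of ∂_{k+1}):

  H_0: rank C_0 − rank ∂_1 = 3 − 0 = 3, and there is no ∂_1, so H_0 ≅ Z^3.

(K is a triangulation of a set of 3 points.)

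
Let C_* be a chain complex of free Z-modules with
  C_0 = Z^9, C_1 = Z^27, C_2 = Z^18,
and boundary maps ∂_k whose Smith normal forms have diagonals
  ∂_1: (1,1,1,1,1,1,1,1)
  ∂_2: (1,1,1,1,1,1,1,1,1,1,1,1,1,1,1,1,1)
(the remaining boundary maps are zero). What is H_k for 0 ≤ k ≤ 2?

H_0 = Z,  H_1 = Z^2,  H_2 = Z.

H_0: b_0 = 9 − 0 − 8 = 1; torsion from ∂_1 factors > 1: none. So H_0 = Z.
H_1: b_1 = 27 − 8 − 17 = 2; torsion from ∂_2 factors > 1: none. So H_1 = Z^2.
H_2: b_2 = 18 − 17 − 0 = 1; torsion from ∂_3 factors > 1: none. So H_2 = Z.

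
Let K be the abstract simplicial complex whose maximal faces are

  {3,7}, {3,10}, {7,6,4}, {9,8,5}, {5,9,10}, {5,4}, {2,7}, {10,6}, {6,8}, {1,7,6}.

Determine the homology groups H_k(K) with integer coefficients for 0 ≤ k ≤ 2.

H_0 ≅ Z,  H_1 ≅ Z^3,  H_2 = 0.

K has 10 vertices, 16 edges, 4 triangles.
rank ∂_0 = 0, rank ∂_1 = 9 ⇒ b_0 = 10 − 0 − 9 = 1; all invariant factors of ∂_1 are 1 so no torsion. So H_0 ≅ Z.
rank ∂_1 = 9, rank ∂_2 = 4 ⇒ b_1 = 16 − 9 − 4 = 3; all invariant factors of ∂_2 are 1 so no torsion. So H_1 ≅ Z^3.
rank ∂_2 = 4, rank ∂_3 = 0 ⇒ b_2 = 4 − 4 − 0 = 0. So H_2 ≅ 0.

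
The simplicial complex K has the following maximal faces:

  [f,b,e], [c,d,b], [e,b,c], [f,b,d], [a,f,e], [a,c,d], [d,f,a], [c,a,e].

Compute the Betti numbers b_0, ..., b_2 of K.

Order the vertices as a < b < c < d < e < f. Listing each simplex with vertices in this order, K has dimension 2 with simplices:

  0-simplices (6): a, b, c, d, e, f
  1-simplices (12): ac, ad, ae, af, bc, bd, be, bf, cd, ce, df, ef
  2-simplices (8): acd, ace, adf, aef, bcd, bce, bdf, bef

giving chain groups C_0 ≅ Z^6, C_1 ≅ Z^12, C_2 ≅ Z^8.

Boundary ∂_1: C_1 → C_0 is given by ∂[p,q] = [q] − [p].
As a 6×12 matrix over Z this has rank 5, with invariant factors (1,1,1,1,1).

Boundary ∂_2: C_2 → C_1 acts by ∂[p,q,r] = [q,r] − [p,r] + [p,q]. For instance
  ∂ace = ce − ae + ac,
  ∂bdf = df − bf + bd.
As a 12×8 matrix over Z this has rank 7, with invariant factors (1,1,1,1,1,1,1).

Now H_k = ker ∂_k / im ∂_{k+1}, so:

  H_0: rank C_0 − rank ∂_1 = 6 − 5 = 1, and the invariant factors of ∂_1 are all 1, so H_0 ≅ Z.
  H_1: rank ker ∂_1 − rank ∂_2 = (12 − 5) − 7 = 0, and the invariant factors of ∂_2 are all 1, so H_1 ≅ 0.
  H_2: rank ker ∂_2 − rank ∂_3 = (8 − 7) − 0 = 1, and there is no ∂_3, so H_2 ≅ Z.

As a check, the Euler characteristic is 6 − 12 + 8 = 2, which agrees with 1 − 0 + 1 = 2.
(K is a triangulation of the 2-sphere S^2.)

Hence the Betti numbers are b_0 = 1, b_1 = 0, b_2 = 1.

b_0 = 1, b_1 = 0, b_2 = 1.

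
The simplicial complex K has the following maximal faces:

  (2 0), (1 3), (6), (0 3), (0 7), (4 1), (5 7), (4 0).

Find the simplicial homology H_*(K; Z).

H_0 ≅ Z^2,  H_1 ≅ Z.

Fix the vertex order 0 < 1 < 2 < 3 < 4 < 5 < 6 < 7 and write every simplex with vertices in increasing order. Then dim K = 1 and the simplices of K are:

  0-simplices (8): [0], [1], [2], [3], [4], [5], [6], [7]
  1-simplices (7): [0,2], [0,3], [0,4], [0,7], [1,3], [1,4], [5,7]

so the chain groups are C_0 ≅ Z^8, C_1 ≅ Z^7.

The boundary map ∂_1: C_1 → C_0 sends each edge [p,q] (with p < q) to q − p.
This gives a 8×7 integer matrix of rank 6; reducing to Smith normal form yields diagonal entries (1,1,1,1,1,1).

Reading off H_k = ker ∂_k / im ∂_{k+1}:

  H_0: rank C_0 − rank ∂_1 = 8 − 6 = 2, and the invariant factors of ∂_1 are all 1, so H_0 = Z^2.
  H_1: rank ker ∂_1 − rank ∂_2 = (7 − 6) − 0 = 1, and there is no ∂_2, so H_1 = Z.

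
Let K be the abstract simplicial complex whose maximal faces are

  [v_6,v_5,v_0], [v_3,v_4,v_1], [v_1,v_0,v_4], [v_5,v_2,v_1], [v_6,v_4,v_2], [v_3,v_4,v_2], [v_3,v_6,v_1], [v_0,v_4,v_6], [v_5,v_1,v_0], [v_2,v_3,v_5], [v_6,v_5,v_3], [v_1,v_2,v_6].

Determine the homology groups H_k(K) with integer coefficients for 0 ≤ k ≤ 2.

H_0 = Z,  H_1 = Z/2,  H_2 = 0.

Fix the vertex order v_0 < v_1 < v_2 < v_3 < v_4 < v_5 < v_6 and write every simplex with vertices in increasing order. Then dim K = 2 and the simplices of K are:

  0-simplices (7): [v_0], [v_1], [v_2], [v_3], [v_4], [v_5], [v_6]
  1-simplices (18): (18 of them)
  2-simplices (12): (12 of them)

so the chain groups are C_0 ≅ Z^7, C_1 ≅ Z^18, C_2 ≅ Z^12.

The boundary map ∂_1: C_1 → C_0 maps an edge to its endpoints' difference, ∂[p,q] = q − p.
As a 7×18 matrix over Z this has rank 6, with invariant factors (1,1,1,1,1,1).

Boundary ∂_2: C_2 → C_1 maps a triangle to the signed sum of its edges. For instance
  ∂[v_1,v_2,v_6] = [v_2,v_6] − [v_1,v_6] + [v_1,v_2],
  ∂[v_3,v_5,v_6] = [v_5,v_6] − [v_3,v_6] + [v_3,v_5].
As a 18×12 matrix over Z this has rank 12, with invariant factors (1,1,1,1,1,1,1,1,1,1,1,2).

Reading off H_k = ker ∂_k / im ∂_{k+1}:

  H_0: rank C_0 − rank ∂_1 = 7 − 6 = 1, and the invariant factors of ∂_1 are all 1, so H_0 = Z.
  H_1: rank ker ∂_1 − rank ∂_2 = (18 − 6) − 12 = 0, and ∂_2 has invariant factor 2 > 1, so H_1 = Z/2.
  H_2: rank ker ∂_2 − rank ∂_3 = (12 − 12) − 0 = 0, and there is no ∂_3, so H_2 = 0.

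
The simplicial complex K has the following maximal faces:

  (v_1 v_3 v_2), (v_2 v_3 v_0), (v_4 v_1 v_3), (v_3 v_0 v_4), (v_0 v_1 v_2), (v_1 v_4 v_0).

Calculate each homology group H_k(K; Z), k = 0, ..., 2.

K has 5 vertices, 9 edges, 6 triangles.
rank ∂_0 = 0, rank ∂_1 = 4 ⇒ b_0 = 5 − 0 − 4 = 1; all invariant factors of ∂_1 are 1 so no torsion. So H_0 = Z.
rank ∂_1 = 4, rank ∂_2 = 5 ⇒ b_1 = 9 − 4 − 5 = 0; all invariant factors of ∂_2 are 1 so no torsion. So H_1 = 0.
rank ∂_2 = 5, rank ∂_3 = 0 ⇒ b_2 = 6 − 5 − 0 = 1. So H_2 = Z.

H_0 = Z,  H_1 = 0,  H_2 = Z.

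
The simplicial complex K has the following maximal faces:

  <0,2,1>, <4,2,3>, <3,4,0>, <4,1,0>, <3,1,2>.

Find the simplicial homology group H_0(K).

H_0 = Z.

Order the vertices as 0 < 1 < 2 < 3 < 4. Listing each simplex with vertices in this order, K has dimension 2 with simplices:

  0-simplices (5): [0], [1], [2], [3], [4]
  1-simplices (10): [0,1], [0,2], [0,3], [0,4], [1,2], [1,3], [1,4], [2,3], [2,4], [3,4]
  2-simplices (5): [0,1,2], [0,1,4], [0,3,4], [1,2,3], [2,3,4]

Hence C_0 ≅ Z^5, C_1 ≅ Z^10, C_2 ≅ Z^5.

Boundary ∂_1: C_1 → C_0 maps an edge to its endpoints' difference, ∂[p,q] = q − p. For instance
  ∂[0,4] = [4] − [0].
As a 5×10 matrix over Z this has rank 4, with invariant factors (1,1,1,1).

The boundary map ∂_2: C_2 → C_1 sends each 2-simplex [p,q,r] to [q,r] − [p,r] + [p,q]. For instance
  ∂[1,2,3] = [2,3] − [1,3] + [1,2],
  ∂[2,3,4] = [3,4] − [2,4] + [2,3].
The resulting 10×5 matrix has rank 5, and its Smith normal form has invariant factors (1,1,1,1,1).

Now H_k = ker ∂_k / im ∂_{k+1}, so:

  H_0: rank C_0 − rank ∂_1 = 5 − 4 = 1, and the invariant factors of ∂_1 are all 1, so H_0 ≅ Z.

(K is a triangulation of the Möbius band.)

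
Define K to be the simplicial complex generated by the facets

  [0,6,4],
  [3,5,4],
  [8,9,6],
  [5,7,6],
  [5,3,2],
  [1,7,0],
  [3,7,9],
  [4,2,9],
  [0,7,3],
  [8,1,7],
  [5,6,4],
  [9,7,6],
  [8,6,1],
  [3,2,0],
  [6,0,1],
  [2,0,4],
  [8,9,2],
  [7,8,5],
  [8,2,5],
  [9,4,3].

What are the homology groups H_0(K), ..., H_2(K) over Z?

Fix the vertex order 0 < 1 < 2 < 3 < 4 < 5 < 6 < 7 < 8 < 9 and write every simplex with vertices in increasing order. Then dim K = 2 and the simplices of K are:

  0-simplices (10): [0], [1], [2], [3], [4], [5], [6], [7], [8], [9]
  1-simplices (30): (30 of them)
  2-simplices (20): (20 of them)

giving chain groups C_0 ≅ Z^10, C_1 ≅ Z^30, C_2 ≅ Z^20.

The boundary map ∂_1: C_1 → C_0 sends each edge [p,q] (with p < q) to q − p. For instance
  ∂[3,7] = [7] − [3].
The 10×30 boundary matrix has rank 9 and Smith normal form diag(1,1,1,1,1,1,1,1,1).

∂_2: C_2 → C_1 acts by ∂[p,q,r] = [q,r] − [p,r] + [p,q]. For instance
  ∂[1,7,8] = [7,8] − [1,8] + [1,7],
  ∂[4,5,6] = [5,6] − [4,6] + [4,5].
The 30×20 boundary matrix has rank 20 and Smith normal form diag(1,1,1,1,1,1,1,1,1,1,1,1,1,1,1,1,1,1,1,2).

Now H_k = ker ∂_k / im ∂_{k+1}, so:

  H_0: rank C_0 − rank ∂_1 = 10 − 9 = 1, and the invariant factors of ∂_1 are all 1, so H_0 = Z.
  H_1: rank ker ∂_1 − rank ∂_2 = (30 − 9) − 20 = 1, and ∂_2 has invariant factor 2 > 1, so H_1 = Z ⊕ Z/2.
  H_2: rank ker ∂_2 − rank ∂_3 = (20 − 20) − 0 = 0, and there is no ∂_3, so H_2 = 0.

(K is a triangulation of the Klein bottle.)

H_0 ≅ Z,  H_1 ≅ Z ⊕ Z/2,  H_2 = 0.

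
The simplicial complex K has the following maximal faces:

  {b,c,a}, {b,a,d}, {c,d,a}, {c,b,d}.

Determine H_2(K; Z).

H_2 ≅ Z.

Fix the vertex order a < b < c < d and write every simplex with vertices in increasing order. Then dim K = 2 and the simplices of K are:

  0-simplices (4): a, b, c, d
  1-simplices (6): ab, ac, ad, bc, bd, cd
  2-simplices (4): abc, abd, acd, bcd

giving chain groups C_0 ≅ Z^4, C_1 ≅ Z^6, C_2 ≅ Z^4.

The boundary map ∂_1: C_1 → C_0 is given by ∂[p,q] = [q] − [p]. For instance
  ∂ac = c − a.
This gives a 4×6 integer matrix of rank 3; reducing to Smith normal form yields diagonal entries (1,1,1).

∂_2: C_2 → C_1 acts by ∂[p,q,r] = [q,r] − [p,r] + [p,q]. For instance
  ∂abc = bc − ac + ab,
  ∂bcd = cd − bd + bc.
The 6×4 boundary matrix has rank 3 and Smith normal form diag(1,1,1).

From H_k ≅ ker(∂_k) / im(∂_{k+1}) we obtain:

  H_2: rank ker ∂_2 − rank ∂_3 = (4 − 3) − 0 = 1, and there is no ∂_3, so H_2 = Z.

(K is a triangulation of the 2-sphere S^2.)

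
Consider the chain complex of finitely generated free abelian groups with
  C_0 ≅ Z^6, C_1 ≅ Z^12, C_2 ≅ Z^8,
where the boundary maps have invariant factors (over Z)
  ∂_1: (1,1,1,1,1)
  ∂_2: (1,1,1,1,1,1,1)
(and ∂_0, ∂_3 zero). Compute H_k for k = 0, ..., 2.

H_0 = Z,  H_1 = 0,  H_2 = Z.

H_0: b_0 = 6 − 0 − 5 = 1; torsion from ∂_1 factors > 1: none. So H_0 = Z.
H_1: b_1 = 12 − 5 − 7 = 0; torsion from ∂_2 factors > 1: none. So H_1 = 0.
H_2: b_2 = 8 − 7 − 0 = 1; torsion from ∂_3 factors > 1: none. So H_2 = Z.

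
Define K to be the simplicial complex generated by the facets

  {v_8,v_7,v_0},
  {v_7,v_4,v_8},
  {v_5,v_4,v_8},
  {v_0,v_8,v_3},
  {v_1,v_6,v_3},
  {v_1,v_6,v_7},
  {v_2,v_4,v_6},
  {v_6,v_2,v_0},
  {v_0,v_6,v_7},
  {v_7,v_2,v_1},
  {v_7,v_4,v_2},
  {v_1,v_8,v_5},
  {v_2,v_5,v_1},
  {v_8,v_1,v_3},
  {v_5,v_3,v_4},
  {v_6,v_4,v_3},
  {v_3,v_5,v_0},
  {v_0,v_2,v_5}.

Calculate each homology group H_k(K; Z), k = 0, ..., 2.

We work with the vertex ordering v_0 < v_1 < v_2 < v_3 < v_4 < v_5 < v_6 < v_7 < v_8. The simplices of K, each written with vertices in increasing order, are:

  0-simplices (9): [v_0], [v_1], [v_2], [v_3], [v_4], [v_5], [v_6], [v_7], [v_8]
  1-simplices (27): (27 of them)
  2-simplices (18): (18 of them)

Hence C_0 ≅ Z^9, C_1 ≅ Z^27, C_2 ≅ Z^18.

The boundary map ∂_1: C_1 → C_0 sends each edge [p,q] (with p < q) to q − p. For instance
  ∂[v_5,v_8] = [v_8] − [v_5].
This gives a 9×27 integer matrix of rank 8; reducing to Smith normal form yields diagonal entries (1,1,1,1,1,1,1,1).

Boundary ∂_2: C_2 → C_1 sends each 2-simplex [p,q,r] to [q,r] − [p,r] + [p,q]. For instance
  ∂[v_4,v_5,v_8] = [v_5,v_8] − [v_4,v_8] + [v_4,v_5],
  ∂[v_1,v_5,v_8] = [v_5,v_8] − [v_1,v_8] + [v_1,v_5].
The resulting 27×18 matrix has rank 18, and its Smith normal form has invariant factors (1,1,1,1,1,1,1,1,1,1,1,1,1,1,1,1,1,2).

Computing H_k = (kernel of ∂_k) / (image of ∂_{k+1}):

  H_0: rank C_0 − rank ∂_1 = 9 − 8 = 1, and the invariant factors of ∂_1 are all 1, so H_0 = Z.
  H_1: rank ker ∂_1 − rank ∂_2 = (27 − 8) − 18 = 1, and ∂_2 has invariant factor 2 > 1, so H_1 = Z ⊕ Z/2Z.
  H_2: rank ker ∂_2 − rank ∂_3 = (18 − 18) − 0 = 0, and there is no ∂_3, so H_2 = 0.

H_0 ≅ Z,  H_1 ≅ Z ⊕ Z/2Z,  H_2 = 0.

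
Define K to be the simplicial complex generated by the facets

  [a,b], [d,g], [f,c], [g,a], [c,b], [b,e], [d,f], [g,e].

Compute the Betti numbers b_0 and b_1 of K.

Order the vertices as a < b < c < d < e < f < g. Listing each simplex with vertices in this order, K has dimension 1 with simplices:

  0-simplices (7): a, b, c, d, e, f, g
  1-simplices (8): ab, ag, bc, be, cf, df, dg, eg

so the chain groups are C_0 ≅ Z^7, C_1 ≅ Z^8.

The boundary map ∂_1: C_1 → C_0 is given by ∂[p,q] = [q] − [p]. For instance
  ∂eg = g − e.
The 7×8 boundary matrix has rank 6 and Smith normal form diag(1,1,1,1,1,1).

Reading off H_k = ker ∂_k / im ∂_{k+1}:

  H_0: rank C_0 − rank ∂_1 = 7 − 6 = 1, and the invariant factors of ∂_1 are all 1, so H_0 = Z.
  H_1: rank ker ∂_1 − rank ∂_2 = (8 − 6) − 0 = 2, and there is no ∂_2, so H_1 = Z^2.

Hence the Betti numbers are b_0 = 1, b_1 = 2.

b_0 = 1, b_1 = 2.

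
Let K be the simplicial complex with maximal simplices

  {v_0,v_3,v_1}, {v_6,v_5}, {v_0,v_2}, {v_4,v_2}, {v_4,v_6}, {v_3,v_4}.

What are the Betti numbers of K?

b_0 = 1, b_1 = 1, b_2 = 0.

K has 7 vertices, 8 edges, 1 triangle.
rank ∂_0 = 0, rank ∂_1 = 6 ⇒ b_0 = 7 − 0 − 6 = 1; all invariant factors of ∂_1 are 1 so no torsion. So H_0 = Z.
rank ∂_1 = 6, rank ∂_2 = 1 ⇒ b_1 = 8 − 6 − 1 = 1; all invariant factors of ∂_2 are 1 so no torsion. So H_1 = Z.
rank ∂_2 = 1, rank ∂_3 = 0 ⇒ b_2 = 1 − 1 − 0 = 0. So H_2 = 0.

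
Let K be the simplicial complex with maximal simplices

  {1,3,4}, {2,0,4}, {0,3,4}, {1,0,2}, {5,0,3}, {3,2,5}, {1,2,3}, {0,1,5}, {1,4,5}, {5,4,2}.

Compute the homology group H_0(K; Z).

H_0 ≅ Z.

We work with the vertex ordering 0 < 1 < 2 < 3 < 4 < 5. The simplices of K, each written with vertices in increasing order, are:

  0-simplices (6): [0], [1], [2], [3], [4], [5]
  1-simplices (15): [0,1], [0,2], [0,3], [0,4], [0,5], [1,2], [1,3], [1,4], [1,5], [2,3], [2,4], [2,5], [3,4], [3,5], [4,5]
  2-simplices (10): [0,1,2], [0,1,5], [0,2,4], [0,3,4], [0,3,5], [1,2,3], [1,3,4], [1,4,5], [2,3,5], [2,4,5]

giving chain groups C_0 ≅ Z^6, C_1 ≅ Z^15, C_2 ≅ Z^10.

∂_1: C_1 → C_0 sends each edge [p,q] (with p < q) to q − p.
The resulting 6×15 matrix has rank 5, and its Smith normal form has invariant factors (1,1,1,1,1).

∂_2: C_2 → C_1 acts by ∂[p,q,r] = [q,r] − [p,r] + [p,q]. For instance
  ∂[0,3,4] = [3,4] − [0,4] + [0,3],
  ∂[1,4,5] = [4,5] − [1,5] + [1,4].
The resulting 15×10 matrix has rank 10, and its Smith normal form has invariant factors (1,1,1,1,1,1,1,1,1,2).

Computing H_k = (kernel of ∂_k) / (image of ∂_{k+1}):

  H_0: rank C_0 − rank ∂_1 = 6 − 5 = 1, and the invariant factors of ∂_1 are all 1, so H_0 = Z.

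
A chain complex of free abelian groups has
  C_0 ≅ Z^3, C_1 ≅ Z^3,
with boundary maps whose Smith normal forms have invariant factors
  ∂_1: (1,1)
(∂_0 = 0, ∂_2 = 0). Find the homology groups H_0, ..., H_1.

H_0: b_0 = 3 − 0 − 2 = 1; torsion from ∂_1 factors > 1: none. So H_0 ≅ Z.
H_1: b_1 = 3 − 2 − 0 = 1; torsion from ∂_2 factors > 1: none. So H_1 ≅ Z.

H_0 ≅ Z,  H_1 ≅ Z.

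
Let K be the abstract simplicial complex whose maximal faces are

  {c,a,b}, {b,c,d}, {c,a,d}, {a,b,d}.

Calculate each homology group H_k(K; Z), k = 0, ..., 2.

H_0 ≅ Z,  H_1 = 0,  H_2 ≅ Z.

We work with the vertex ordering a < b < c < d. The simplices of K, each written with vertices in increasing order, are:

  0-simplices (4): a, b, c, d
  1-simplices (6): ab, ac, ad, bc, bd, cd
  2-simplices (4): abc, abd, acd, bcd

Hence C_0 ≅ Z^4, C_1 ≅ Z^6, C_2 ≅ Z^4.

∂_1: C_1 → C_0 is given by ∂[p,q] = [q] − [p]. For instance
  ∂bd = d − b.
This gives a 4×6 integer matrix of rank 3; reducing to Smith normal form yields diagonal entries (1,1,1).

Boundary ∂_2: C_2 → C_1 maps a triangle to the signed sum of its edges. For instance
  ∂abc = bc − ac + ab,
  ∂acd = cd − ad + ac.
The resulting 6×4 matrix has rank 3, and its Smith normal form has invariant factors (1,1,1).

Reading off H_k = ker ∂_k / im ∂_{k+1}:

  H_0: rank C_0 − rank ∂_1 = 4 − 3 = 1, and the invariant factors of ∂_1 are all 1, so H_0 ≅ Z.
  H_1: rank ker ∂_1 − rank ∂_2 = (6 − 3) − 3 = 0, and the invariant factors of ∂_2 are all 1, so H_1 ≅ 0.
  H_2: rank ker ∂_2 − rank ∂_3 = (4 − 3) − 0 = 1, and there is no ∂_3, so H_2 ≅ Z.

(K is a triangulation of the 2-sphere S^2.)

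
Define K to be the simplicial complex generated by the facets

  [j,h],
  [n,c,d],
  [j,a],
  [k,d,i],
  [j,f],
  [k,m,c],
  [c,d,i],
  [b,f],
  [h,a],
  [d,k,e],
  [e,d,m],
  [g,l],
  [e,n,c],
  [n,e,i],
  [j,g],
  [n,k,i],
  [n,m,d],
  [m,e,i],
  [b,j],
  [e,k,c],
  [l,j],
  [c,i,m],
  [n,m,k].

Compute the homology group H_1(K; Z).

H_1 = Z^5.

Fix the vertex order a < b < c < d < e < f < g < h < i < j < k < l < m < n and write every simplex with vertices in increasing order. Then dim K = 2 and the simplices of K are:

  0-simplices (14): a, b, c, d, e, f, g, h, i, j, k, l, m, n
  1-simplices (30): ah, aj, bf, bj, cd, ce, ci, ck, cm, cn, de, di, dk, dm, dn, ei, ek, em, en, fj, gj, gl, hj, ik, im, in, jl, km, kn, mn
  2-simplices (14): cdi, cdn, cek, cen, cim, ckm, dek, dem, dik, dmn, eim, ein, ikn, kmn

Hence C_0 ≅ Z^14, C_1 ≅ Z^30, C_2 ≅ Z^14.

Boundary ∂_1: C_1 → C_0 sends each edge [p,q] (with p < q) to q − p. For instance
  ∂dn = n − d.
The resulting 14×30 matrix has rank 12, and its Smith normal form has invariant factors (1,1,1,1,1,1,1,1,1,1,1,1).

∂_2: C_2 → C_1 sends each 2-simplex [p,q,r] to [q,r] − [p,r] + [p,q]. For instance
  ∂dmn = mn − dn + dm,
  ∂cdn = dn − cn + cd.
As a 30×14 matrix over Z this has rank 13, with invariant factors (1,1,1,1,1,1,1,1,1,1,1,1,1).

Computing H_k = (kernel of ∂_k) / (image of ∂_{k+1}):

  H_1: rank ker ∂_1 − rank ∂_2 = (30 − 12) − 13 = 5, and the invariant factors of ∂_2 are all 1, so H_1 ≅ Z^5.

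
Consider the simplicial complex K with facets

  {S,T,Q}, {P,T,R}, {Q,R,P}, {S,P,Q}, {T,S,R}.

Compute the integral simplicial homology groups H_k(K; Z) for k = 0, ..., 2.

H_0 ≅ Z,  H_1 ≅ Z,  H_2 = 0.

Take the total order P < Q < R < S < T on the vertex set. Then K (dimension 2) consists of the simplices:

  0-simplices (5): P, Q, R, S, T
  1-simplices (10): PQ, PR, PS, PT, QR, QS, QT, RS, RT, ST
  2-simplices (5): PQR, PQS, PRT, QST, RST

Hence C_0 ≅ Z^5, C_1 ≅ Z^10, C_2 ≅ Z^5.

The boundary map ∂_1: C_1 → C_0 sends each edge [p,q] (with p < q) to q − p. For instance
  ∂QR = R − Q.
The resulting 5×10 matrix has rank 4, and its Smith normal form has invariant factors (1,1,1,1).

Boundary ∂_2: C_2 → C_1 maps a triangle to the signed sum of its edges. For instance
  ∂PRT = RT − PT + PR,
  ∂RST = ST − RT + RS.
This gives a 10×5 integer matrix of rank 5; reducing to Smith normal form yields diagonal entries (1,1,1,1,1).

Computing H_k = (kernel of ∂_k) / (image of ∂_{k+1}):

  H_0: rank C_0 − rank ∂_1 = 5 − 4 = 1, and the invariant factors of ∂_1 are all 1, so H_0 ≅ Z.
  H_1: rank ker ∂_1 − rank ∂_2 = (10 − 4) − 5 = 1, and the invariant factors of ∂_2 are all 1, so H_1 ≅ Z.
  H_2: rank ker ∂_2 − rank ∂_3 = (5 − 5) − 0 = 0, and there is no ∂_3, so H_2 ≅ 0.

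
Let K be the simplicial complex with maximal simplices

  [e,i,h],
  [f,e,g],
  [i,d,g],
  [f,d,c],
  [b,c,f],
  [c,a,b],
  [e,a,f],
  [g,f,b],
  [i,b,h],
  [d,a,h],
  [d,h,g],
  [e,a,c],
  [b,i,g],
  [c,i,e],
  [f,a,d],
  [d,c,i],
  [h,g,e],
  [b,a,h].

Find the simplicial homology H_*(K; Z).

H_0 ≅ Z,  H_1 ≅ Z ⊕ Z/2,  H_2 = 0.

Take the total order a < b < c < d < e < f < g < h < i on the vertex set. Then K (dimension 2) consists of the simplices:

  0-simplices (9): a, b, c, d, e, f, g, h, i
  1-simplices (27): ab, ac, ad, ae, af, ah, bc, bf, bg, bh, bi, cd, ce, cf, ci, df, dg, dh, di, ef, eg, eh, ei, fg, gh, gi, hi
  2-simplices (18): abc, abh, ace, adf, adh, aef, bcf, bfg, bgi, bhi, cdf, cdi, cei, dgh, dgi, efg, egh, ehi

giving chain groups C_0 ≅ Z^9, C_1 ≅ Z^27, C_2 ≅ Z^18.

∂_1: C_1 → C_0 is given by ∂[p,q] = [q] − [p]. For instance
  ∂ab = b − a.
As a 9×27 matrix over Z this has rank 8, with invariant factors (1,1,1,1,1,1,1,1).

Boundary ∂_2: C_2 → C_1 acts by ∂[p,q,r] = [q,r] − [p,r] + [p,q]. For instance
  ∂adh = dh − ah + ad,
  ∂dgh = gh − dh + dg.
The resulting 27×18 matrix has rank 18, and its Smith normal form has invariant factors (1,1,1,1,1,1,1,1,1,1,1,1,1,1,1,1,1,2).

From H_k ≅ ker(∂_k) / im(∂_{k+1}) we obtain:

  H_0: rank C_0 − rank ∂_1 = 9 − 8 = 1, and the invariant factors of ∂_1 are all 1, so H_0 = Z.
  H_1: rank ker ∂_1 − rank ∂_2 = (27 − 8) − 18 = 1, and ∂_2 has invariant factor 2 > 1, so H_1 = Z ⊕ Z/2.
  H_2: rank ker ∂_2 − rank ∂_3 = (18 − 18) − 0 = 0, and there is no ∂_3, so H_2 = 0.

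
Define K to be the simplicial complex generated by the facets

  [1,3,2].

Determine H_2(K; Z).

Fix the vertex order 1 < 2 < 3 and write every simplex with vertices in increasing order. Then dim K = 2 and the simplices of K are:

  0-simplices (3): [1], [2], [3]
  1-simplices (3): [1,2], [1,3], [2,3]
  2-simplices (1): [1,2,3]

Hence C_0 ≅ Z^3, C_1 ≅ Z^3, C_2 ≅ Z^1.

∂_1: C_1 → C_0 sends each edge [p,q] (with p < q) to q − p. For instance
  ∂[1,2] = [2] − [1].
As a 3×3 matrix over Z this has rank 2, with invariant factors (1,1).

Boundary ∂_2: C_2 → C_1 maps a triangle to the signed sum of its edges. For instance
  ∂[1,2,3] = [2,3] − [1,3] + [1,2].
The 3×1 boundary matrix has rank 1 and Smith normal form diag(1).

Reading off H_k = ker ∂_k / im ∂_{k+1}:

  H_2: rank ker ∂_2 − rank ∂_3 = (1 − 1) − 0 = 0, and there is no ∂_3, so H_2 ≅ 0.

H_2 = 0.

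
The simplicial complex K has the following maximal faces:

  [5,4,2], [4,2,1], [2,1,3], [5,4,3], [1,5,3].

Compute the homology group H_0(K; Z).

H_0 ≅ Z.

We work with the vertex ordering 1 < 2 < 3 < 4 < 5. The simplices of K, each written with vertices in increasing order, are:

  0-simplices (5): [1], [2], [3], [4], [5]
  1-simplices (10): [1,2], [1,3], [1,4], [1,5], [2,3], [2,4], [2,5], [3,4], [3,5], [4,5]
  2-simplices (5): [1,2,3], [1,2,4], [1,3,5], [2,4,5], [3,4,5]

giving chain groups C_0 ≅ Z^5, C_1 ≅ Z^10, C_2 ≅ Z^5.

Boundary ∂_1: C_1 → C_0 sends each edge [p,q] (with p < q) to q − p.
This gives a 5×10 integer matrix of rank 4; reducing to Smith normal form yields diagonal entries (1,1,1,1).

The boundary map ∂_2: C_2 → C_1 acts by ∂[p,q,r] = [q,r] − [p,r] + [p,q]. For instance
  ∂[2,4,5] = [4,5] − [2,5] + [2,4],
  ∂[1,2,3] = [2,3] − [1,3] + [1,2].
As a 10×5 matrix over Z this has rank 5, with invariant factors (1,1,1,1,1).

Computing H_k = (kernel of ∂_k) / (image of ∂_{k+1}):

  H_0: rank C_0 − rank ∂_1 = 5 − 4 = 1, and the invariant factors of ∂_1 are all 1, so H_0 = Z.

(K is a triangulation of the Möbius band.)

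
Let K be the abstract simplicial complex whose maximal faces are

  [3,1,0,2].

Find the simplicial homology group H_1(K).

H_1 = 0.

Order the vertices as 0 < 1 < 2 < 3. Listing each simplex with vertices in this order, K has dimension 3 with simplices:

  0-simplices (4): [0], [1], [2], [3]
  1-simplices (6): [0,1], [0,2], [0,3], [1,2], [1,3], [2,3]
  2-simplices (4): [0,1,2], [0,1,3], [0,2,3], [1,2,3]
  3-simplices (1): [0,1,2,3]

Hence C_0 ≅ Z^4, C_1 ≅ Z^6, C_2 ≅ Z^4, C_3 ≅ Z^1.

The boundary map ∂_1: C_1 → C_0 maps an edge to its endpoints' difference, ∂[p,q] = q − p. For instance
  ∂[0,1] = [1] − [0].
This gives a 4×6 integer matrix of rank 3; reducing to Smith normal form yields diagonal entries (1,1,1).

The boundary map ∂_2: C_2 → C_1 maps a triangle to the signed sum of its edges. For instance
  ∂[1,2,3] = [2,3] − [1,3] + [1,2],
  ∂[0,2,3] = [2,3] − [0,3] + [0,2].
As a 6×4 matrix over Z this has rank 3, with invariant factors (1,1,1).

The boundary map ∂_3: C_3 → C_2 sends each 3-simplex σ to the alternating sum Σ_i (−1)^i (σ with its i-th vertex removed). For instance
  ∂[0,1,2,3] = [1,2,3] − [0,2,3] + [0,1,3] − [0,1,2].
As a 4×1 matrix over Z this has rank 1, with invariant factors (1).

Now H_k = ker ∂_k / im ∂_{k+1}, so:

  H_1: rank ker ∂_1 − rank ∂_2 = (6 − 3) − 3 = 0, and the invariant factors of ∂_2 are all 1, so H_1 ≅ 0.

(K is a triangulation of the 3-simplex.)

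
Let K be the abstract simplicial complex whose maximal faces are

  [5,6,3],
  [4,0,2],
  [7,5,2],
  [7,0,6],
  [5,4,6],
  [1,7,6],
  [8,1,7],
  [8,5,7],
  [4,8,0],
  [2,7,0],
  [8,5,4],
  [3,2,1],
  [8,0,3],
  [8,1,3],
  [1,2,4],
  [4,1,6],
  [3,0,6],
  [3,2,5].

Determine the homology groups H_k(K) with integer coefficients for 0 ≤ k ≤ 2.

H_0 ≅ Z,  H_1 ≅ Z^2,  H_2 ≅ Z.

Fix the vertex order 0 < 1 < 2 < 3 < 4 < 5 < 6 < 7 < 8 and write every simplex with vertices in increasing order. Then dim K = 2 and the simplices of K are:

  0-simplices (9): [0], [1], [2], [3], [4], [5], [6], [7], [8]
  1-simplices (27): (27 of them)
  2-simplices (18): [0,2,4], [0,2,7], [0,3,6], [0,3,8], [0,4,8], [0,6,7], [1,2,3], [1,2,4], [1,3,8], [1,4,6], [1,6,7], [1,7,8], [2,3,5], [2,5,7], [3,5,6], [4,5,6], [4,5,8], [5,7,8]

Hence C_0 ≅ Z^9, C_1 ≅ Z^27, C_2 ≅ Z^18.

The boundary map ∂_1: C_1 → C_0 is given by ∂[p,q] = [q] − [p].
The resulting 9×27 matrix has rank 8, and its Smith normal form has invariant factors (1,1,1,1,1,1,1,1).

Boundary ∂_2: C_2 → C_1 sends each 2-simplex [p,q,r] to [q,r] − [p,r] + [p,q]. For instance
  ∂[4,5,6] = [5,6] − [4,6] + [4,5],
  ∂[0,6,7] = [6,7] − [0,7] + [0,6].
This gives a 27×18 integer matrix of rank 17; reducing to Smith normal form yields diagonal entries (1,1,1,1,1,1,1,1,1,1,1,1,1,1,1,1,1).

Now H_k = ker ∂_k / im ∂_{k+1}, so:

  H_0: rank C_0 − rank ∂_1 = 9 − 8 = 1, and the invariant factors of ∂_1 are all 1, so H_0 = Z.
  H_1: rank ker ∂_1 − rank ∂_2 = (27 − 8) − 17 = 2, and the invariant factors of ∂_2 are all 1, so H_1 = Z^2.
  H_2: rank ker ∂_2 − rank ∂_3 = (18 − 17) − 0 = 1, and there is no ∂_3, so H_2 = Z.

(K is a triangulation of the torus T^2.)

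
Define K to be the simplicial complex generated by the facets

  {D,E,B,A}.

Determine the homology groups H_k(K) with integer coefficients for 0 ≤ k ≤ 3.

Fix the vertex order A < B < D < E and write every simplex with vertices in increasing order. Then dim K = 3 and the simplices of K are:

  0-simplices (4): A, B, D, E
  1-simplices (6): AB, AD, AE, BD, BE, DE
  2-simplices (4): ABD, ABE, ADE, BDE
  3-simplices (1): ABDE

giving chain groups C_0 ≅ Z^4, C_1 ≅ Z^6, C_2 ≅ Z^4, C_3 ≅ Z^1.

The boundary map ∂_1: C_1 → C_0 sends each edge [p,q] (with p < q) to q − p.
The 4×6 boundary matrix has rank 3 and Smith normal form diag(1,1,1).

∂_2: C_2 → C_1 maps a triangle to the signed sum of its edges. For instance
  ∂ABE = BE − AE + AB,
  ∂ADE = DE − AE + AD.
The resulting 6×4 matrix has rank 3, and its Smith normal form has invariant factors (1,1,1).

∂_3: C_3 → C_2 sends each 3-simplex σ to the alternating sum Σ_i (−1)^i (σ with its i-th vertex removed). For instance
  ∂ABDE = BDE − ADE + ABE − ABD.
The 4×1 boundary matrix has rank 1 and Smith normal form diag(1).

From H_k ≅ ker(∂_k) / im(∂_{k+1}) we obtain:

  H_0: rank C_0 − rank ∂_1 = 4 − 3 = 1, and the invariant factors of ∂_1 are all 1, so H_0 ≅ Z.
  H_1: rank ker ∂_1 − rank ∂_2 = (6 − 3) − 3 = 0, and the invariant factors of ∂_2 are all 1, so H_1 ≅ 0.
  H_2: rank ker ∂_2 − rank ∂_3 = (4 − 3) − 1 = 0, and the invariant factors of ∂_3 are all 1, so H_2 ≅ 0.
  H_3: rank ker ∂_3 − rank ∂_4 = (1 − 1) − 0 = 0, and there is no ∂_4, so H_3 ≅ 0.

(K is a triangulation of the 3-simplex.)

H_0 ≅ Z,  H_1 = 0,  H_2 = 0,  H_3 = 0.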